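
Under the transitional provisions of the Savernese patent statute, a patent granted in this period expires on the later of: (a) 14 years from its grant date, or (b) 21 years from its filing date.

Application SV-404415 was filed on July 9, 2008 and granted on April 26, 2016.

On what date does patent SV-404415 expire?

(a) grant + 14 years → 26 April 2030.
(b) filing + 21 years → 9 July 2029.
Later of the two: 26 April 2030.

2030-04-26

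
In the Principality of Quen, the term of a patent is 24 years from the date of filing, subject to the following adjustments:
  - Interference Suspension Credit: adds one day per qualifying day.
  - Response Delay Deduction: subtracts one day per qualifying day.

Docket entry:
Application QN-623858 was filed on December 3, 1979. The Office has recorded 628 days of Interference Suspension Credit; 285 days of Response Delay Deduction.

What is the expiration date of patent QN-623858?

November 10, 2004

Base term: filing date + 24 years → 3 December 2003.
Interference Suspension Credit: +628 days → 22 August 2005.
Response Delay Deduction: −285 days → 10 November 2004.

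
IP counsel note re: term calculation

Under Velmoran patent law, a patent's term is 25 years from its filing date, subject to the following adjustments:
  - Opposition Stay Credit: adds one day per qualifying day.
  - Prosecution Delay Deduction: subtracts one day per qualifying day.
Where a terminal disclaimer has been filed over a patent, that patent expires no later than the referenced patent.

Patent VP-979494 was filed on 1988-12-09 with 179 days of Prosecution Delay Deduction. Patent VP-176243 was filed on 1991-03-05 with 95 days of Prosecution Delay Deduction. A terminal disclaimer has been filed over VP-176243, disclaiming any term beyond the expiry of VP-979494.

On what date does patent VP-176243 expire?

2013-06-13

Natural term of VP-176243:
  Base: filing + 25 years → 5 March 2016.
  Prosecution Delay Deduction: −95 days → 1 December 2015.
Expiry of referenced patent VP-979494:
  Base: filing + 25 years → 9 December 2013.
  Prosecution Delay Deduction: −179 days → 13 June 2013.
Terminal disclaimer: VP-176243 expires on the earlier of 1 December 2015 and 13 June 2013.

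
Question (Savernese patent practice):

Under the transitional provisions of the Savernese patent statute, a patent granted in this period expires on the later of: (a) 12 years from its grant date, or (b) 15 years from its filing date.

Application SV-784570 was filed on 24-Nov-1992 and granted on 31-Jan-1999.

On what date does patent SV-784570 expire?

(a) grant + 12 years → 31 January 2011.
(b) filing + 15 years → 24 November 2007.
Later of the two: 31 January 2011.

January 31, 2011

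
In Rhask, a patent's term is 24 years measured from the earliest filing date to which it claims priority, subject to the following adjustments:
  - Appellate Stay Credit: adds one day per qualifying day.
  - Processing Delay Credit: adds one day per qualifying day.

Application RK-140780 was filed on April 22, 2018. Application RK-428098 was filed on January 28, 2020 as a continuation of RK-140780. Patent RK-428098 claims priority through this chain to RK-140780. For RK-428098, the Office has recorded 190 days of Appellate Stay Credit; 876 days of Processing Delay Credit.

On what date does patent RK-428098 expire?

March 23, 2045

Earliest priority filing: 22 April 2018.
Base term: 22 April 2018 + 24 years → 22 April 2042.
Appellate Stay Credit: +190 days → 29 October 2042.
Processing Delay Credit: +876 days → 23 March 2045.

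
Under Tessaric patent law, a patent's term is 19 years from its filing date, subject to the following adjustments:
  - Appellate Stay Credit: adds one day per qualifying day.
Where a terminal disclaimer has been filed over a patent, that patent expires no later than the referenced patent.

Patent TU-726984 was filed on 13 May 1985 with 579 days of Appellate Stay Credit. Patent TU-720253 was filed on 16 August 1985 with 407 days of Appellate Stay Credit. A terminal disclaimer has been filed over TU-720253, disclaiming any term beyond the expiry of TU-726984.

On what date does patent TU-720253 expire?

2005-09-27

Natural term of TU-720253:
  Base: filing + 19 years → 16 August 2004.
  Appellate Stay Credit: +407 days → 27 September 2005.
Expiry of referenced patent TU-726984:
  Base: filing + 19 years → 13 May 2004.
  Appellate Stay Credit: +579 days → 13 December 2005.
Terminal disclaimer: TU-720253 expires on the earlier of 27 September 2005 and 13 December 2005.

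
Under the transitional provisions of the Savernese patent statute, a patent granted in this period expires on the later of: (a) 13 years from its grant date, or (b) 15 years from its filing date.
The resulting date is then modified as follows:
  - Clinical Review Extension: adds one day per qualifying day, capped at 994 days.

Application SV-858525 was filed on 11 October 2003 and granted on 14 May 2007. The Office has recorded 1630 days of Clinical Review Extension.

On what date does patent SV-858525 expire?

(a) grant + 13 years → 14 May 2020.
(b) filing + 15 years → 11 October 2018.
Later of the two: 14 May 2020.
Clinical Review Extension: 1630 days claimed exceeds the 994-day cap, so +994 days → 2 February 2023.

2023-02-02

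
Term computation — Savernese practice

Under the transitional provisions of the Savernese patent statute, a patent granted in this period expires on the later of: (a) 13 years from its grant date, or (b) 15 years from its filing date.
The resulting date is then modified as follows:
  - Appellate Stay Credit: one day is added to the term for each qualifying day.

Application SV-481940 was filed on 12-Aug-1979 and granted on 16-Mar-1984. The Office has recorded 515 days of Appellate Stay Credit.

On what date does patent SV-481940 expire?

(a) grant + 13 years → 16 March 1997.
(b) filing + 15 years → 12 August 1994.
Later of the two: 16 March 1997.
Appellate Stay Credit: +515 days → 13 August 1998.

August 13, 1998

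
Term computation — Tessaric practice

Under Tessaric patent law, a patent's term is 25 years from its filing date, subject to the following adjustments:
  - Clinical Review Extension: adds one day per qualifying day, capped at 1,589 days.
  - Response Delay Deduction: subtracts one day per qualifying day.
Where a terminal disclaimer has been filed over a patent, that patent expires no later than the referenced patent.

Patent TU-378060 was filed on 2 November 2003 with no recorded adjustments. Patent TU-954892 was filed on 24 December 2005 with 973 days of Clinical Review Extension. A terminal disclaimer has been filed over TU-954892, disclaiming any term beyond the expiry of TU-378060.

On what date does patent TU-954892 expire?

Natural term of TU-954892:
  Base: filing + 25 years → 24 December 2030.
  Clinical Review Extension: 973 days (within the 1589-day cap) → +973 days → 23 August 2033.
Expiry of referenced patent TU-378060:
  Base: filing + 25 years → 2 November 2028.
Terminal disclaimer: TU-954892 expires on the earlier of 23 August 2033 and 2 November 2028.

November 2, 2028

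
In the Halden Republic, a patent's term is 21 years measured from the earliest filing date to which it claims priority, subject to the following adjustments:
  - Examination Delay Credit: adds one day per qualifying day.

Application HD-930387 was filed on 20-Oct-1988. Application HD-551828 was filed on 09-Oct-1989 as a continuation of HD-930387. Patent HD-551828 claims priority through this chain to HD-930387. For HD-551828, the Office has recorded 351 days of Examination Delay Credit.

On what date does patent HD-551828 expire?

Earliest priority filing: 20 October 1988.
Base term: 20 October 1988 + 21 years → 20 October 2009.
Examination Delay Credit: +351 days → 6 October 2010.

2010-10-06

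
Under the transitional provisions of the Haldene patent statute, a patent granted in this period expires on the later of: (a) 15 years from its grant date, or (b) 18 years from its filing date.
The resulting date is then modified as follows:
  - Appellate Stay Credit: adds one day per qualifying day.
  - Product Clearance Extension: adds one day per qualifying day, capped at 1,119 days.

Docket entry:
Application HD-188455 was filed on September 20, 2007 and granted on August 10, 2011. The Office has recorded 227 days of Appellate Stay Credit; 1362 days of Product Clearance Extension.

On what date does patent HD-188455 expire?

April 17, 2030

(a) grant + 15 years → 10 August 2026.
(b) filing + 18 years → 20 September 2025.
Later of the two: 10 August 2026.
Appellate Stay Credit: +227 days → 25 March 2027.
Product Clearance Extension: 1362 days claimed exceeds the 1119-day cap, so +1119 days → 17 April 2030.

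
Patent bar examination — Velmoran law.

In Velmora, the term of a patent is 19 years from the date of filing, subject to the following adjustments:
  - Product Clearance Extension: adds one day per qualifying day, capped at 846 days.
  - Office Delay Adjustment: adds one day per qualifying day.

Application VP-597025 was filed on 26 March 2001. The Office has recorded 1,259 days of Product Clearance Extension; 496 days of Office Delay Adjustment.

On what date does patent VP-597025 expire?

November 28, 2023

Base term: filing date + 19 years → 26 March 2020.
Product Clearance Extension: 1259 days claimed exceeds the 846-day cap, so +846 days → 20 July 2022.
Office Delay Adjustment: +496 days → 28 November 2023.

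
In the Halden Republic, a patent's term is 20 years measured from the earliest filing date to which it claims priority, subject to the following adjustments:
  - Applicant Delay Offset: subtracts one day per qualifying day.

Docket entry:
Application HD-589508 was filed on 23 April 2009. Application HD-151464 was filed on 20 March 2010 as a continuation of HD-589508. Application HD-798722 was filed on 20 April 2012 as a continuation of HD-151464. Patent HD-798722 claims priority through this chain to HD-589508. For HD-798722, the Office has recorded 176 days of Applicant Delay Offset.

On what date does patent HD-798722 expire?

Earliest priority filing: 23 April 2009.
Base term: 23 April 2009 + 20 years → 23 April 2029.
Applicant Delay Offset: −176 days → 29 October 2028.

October 29, 2028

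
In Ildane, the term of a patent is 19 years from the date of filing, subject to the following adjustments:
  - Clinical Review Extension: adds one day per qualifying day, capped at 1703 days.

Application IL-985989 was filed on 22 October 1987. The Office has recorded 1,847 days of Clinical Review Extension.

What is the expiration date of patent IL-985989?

2011-06-21

Base term: filing date + 19 years → 22 October 2006.
Clinical Review Extension: 1847 days claimed exceeds the 1703-day cap, so +1703 days → 21 June 2011.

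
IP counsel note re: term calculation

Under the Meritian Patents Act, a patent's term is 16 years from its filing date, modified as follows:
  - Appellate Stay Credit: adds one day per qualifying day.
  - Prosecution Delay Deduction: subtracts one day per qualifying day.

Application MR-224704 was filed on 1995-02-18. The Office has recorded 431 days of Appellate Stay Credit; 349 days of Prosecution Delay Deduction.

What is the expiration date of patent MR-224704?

Base term: filing date + 16 years → 18 February 2011.
Appellate Stay Credit: +431 days → 24 April 2012.
Prosecution Delay Deduction: −349 days → 11 May 2011.

2011-05-11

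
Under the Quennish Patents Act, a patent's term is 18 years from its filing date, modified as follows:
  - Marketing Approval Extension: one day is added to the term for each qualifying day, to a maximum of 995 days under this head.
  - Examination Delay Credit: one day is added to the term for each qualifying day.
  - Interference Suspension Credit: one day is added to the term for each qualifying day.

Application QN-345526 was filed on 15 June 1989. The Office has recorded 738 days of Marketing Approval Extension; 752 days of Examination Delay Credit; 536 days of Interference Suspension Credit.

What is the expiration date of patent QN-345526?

Base term: filing date + 18 years → 15 June 2007.
Marketing Approval Extension: 738 days (within the 995-day cap) → +738 days → 22 June 2009.
Examination Delay Credit: +752 days → 14 July 2011.
Interference Suspension Credit: +536 days → 31 December 2012.

2012-12-31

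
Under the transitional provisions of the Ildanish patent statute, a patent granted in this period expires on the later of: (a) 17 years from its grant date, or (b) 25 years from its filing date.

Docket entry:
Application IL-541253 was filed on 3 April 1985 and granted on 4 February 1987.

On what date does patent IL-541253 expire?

(a) grant + 17 years → 4 February 2004.
(b) filing + 25 years → 3 April 2010.
Later of the two: 3 April 2010.

2010-04-03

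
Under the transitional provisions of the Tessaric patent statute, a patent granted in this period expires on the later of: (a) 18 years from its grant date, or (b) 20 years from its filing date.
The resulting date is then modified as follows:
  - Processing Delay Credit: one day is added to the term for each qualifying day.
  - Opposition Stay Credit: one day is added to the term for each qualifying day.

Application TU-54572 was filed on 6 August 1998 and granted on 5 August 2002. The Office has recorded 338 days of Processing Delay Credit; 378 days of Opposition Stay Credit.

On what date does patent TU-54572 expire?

(a) grant + 18 years → 5 August 2020.
(b) filing + 20 years → 6 August 2018.
Later of the two: 5 August 2020.
Processing Delay Credit: +338 days → 9 July 2021.
Opposition Stay Credit: +378 days → 22 July 2022.

2022-07-22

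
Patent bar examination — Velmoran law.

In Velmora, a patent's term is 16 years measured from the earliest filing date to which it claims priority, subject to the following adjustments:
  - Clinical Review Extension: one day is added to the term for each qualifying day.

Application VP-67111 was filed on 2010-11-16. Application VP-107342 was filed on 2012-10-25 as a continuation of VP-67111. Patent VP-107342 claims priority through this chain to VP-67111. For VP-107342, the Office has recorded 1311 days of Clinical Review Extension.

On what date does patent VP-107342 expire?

June 19, 2030

Earliest priority filing: 16 November 2010.
Base term: 16 November 2010 + 16 years → 16 November 2026.
Clinical Review Extension: +1311 days → 19 June 2030.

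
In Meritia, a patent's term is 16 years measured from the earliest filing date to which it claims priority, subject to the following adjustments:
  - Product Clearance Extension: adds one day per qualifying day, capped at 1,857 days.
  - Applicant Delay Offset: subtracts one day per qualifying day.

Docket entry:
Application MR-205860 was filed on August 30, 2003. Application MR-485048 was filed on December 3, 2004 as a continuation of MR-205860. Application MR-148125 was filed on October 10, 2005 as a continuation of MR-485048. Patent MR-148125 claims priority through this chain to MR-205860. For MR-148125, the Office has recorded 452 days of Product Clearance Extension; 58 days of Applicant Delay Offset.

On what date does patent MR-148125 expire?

Earliest priority filing: 30 August 2003.
Base term: 30 August 2003 + 16 years → 30 August 2019.
Product Clearance Extension: 452 days (within the 1857-day cap) → +452 days → 24 November 2020.
Applicant Delay Offset: −58 days → 27 September 2020.

September 27, 2020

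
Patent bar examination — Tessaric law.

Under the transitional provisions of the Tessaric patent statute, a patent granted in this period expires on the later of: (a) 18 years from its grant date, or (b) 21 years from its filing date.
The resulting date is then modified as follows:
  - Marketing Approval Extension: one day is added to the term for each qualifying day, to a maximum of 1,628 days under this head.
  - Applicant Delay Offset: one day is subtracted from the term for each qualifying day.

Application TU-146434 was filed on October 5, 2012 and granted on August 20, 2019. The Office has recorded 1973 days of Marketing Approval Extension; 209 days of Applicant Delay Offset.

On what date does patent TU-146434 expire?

(a) grant + 18 years → 20 August 2037.
(b) filing + 21 years → 5 October 2033.
Later of the two: 20 August 2037.
Marketing Approval Extension: 1973 days claimed exceeds the 1628-day cap, so +1628 days → 3 February 2042.
Applicant Delay Offset: −209 days → 9 July 2041.

2041-07-09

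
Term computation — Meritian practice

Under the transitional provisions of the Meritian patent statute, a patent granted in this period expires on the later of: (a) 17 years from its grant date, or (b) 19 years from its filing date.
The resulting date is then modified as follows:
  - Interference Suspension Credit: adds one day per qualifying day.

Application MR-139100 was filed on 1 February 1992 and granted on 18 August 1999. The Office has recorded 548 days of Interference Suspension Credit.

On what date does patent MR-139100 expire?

(a) grant + 17 years → 18 August 2016.
(b) filing + 19 years → 1 February 2011.
Later of the two: 18 August 2016.
Interference Suspension Credit: +548 days → 17 February 2018.

2018-02-17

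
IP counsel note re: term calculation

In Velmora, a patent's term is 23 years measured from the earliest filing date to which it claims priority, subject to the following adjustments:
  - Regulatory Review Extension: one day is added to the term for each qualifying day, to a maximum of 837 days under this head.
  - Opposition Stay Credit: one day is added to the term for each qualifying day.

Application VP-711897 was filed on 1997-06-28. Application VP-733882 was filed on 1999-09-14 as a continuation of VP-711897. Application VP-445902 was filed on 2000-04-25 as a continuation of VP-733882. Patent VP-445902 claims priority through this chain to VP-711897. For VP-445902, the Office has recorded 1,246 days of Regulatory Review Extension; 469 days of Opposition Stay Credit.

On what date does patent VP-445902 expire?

2024-01-25

Earliest priority filing: 28 June 1997.
Base term: 28 June 1997 + 23 years → 28 June 2020.
Regulatory Review Extension: 1246 days claimed exceeds the 837-day cap, so +837 days → 13 October 2022.
Opposition Stay Credit: +469 days → 25 January 2024.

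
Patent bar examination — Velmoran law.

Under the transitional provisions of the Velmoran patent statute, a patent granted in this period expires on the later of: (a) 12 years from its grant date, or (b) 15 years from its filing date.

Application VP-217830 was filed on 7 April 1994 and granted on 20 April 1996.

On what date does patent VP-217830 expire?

2009-04-07

(a) grant + 12 years → 20 April 2008.
(b) filing + 15 years → 7 April 2009.
Later of the two: 7 April 2009.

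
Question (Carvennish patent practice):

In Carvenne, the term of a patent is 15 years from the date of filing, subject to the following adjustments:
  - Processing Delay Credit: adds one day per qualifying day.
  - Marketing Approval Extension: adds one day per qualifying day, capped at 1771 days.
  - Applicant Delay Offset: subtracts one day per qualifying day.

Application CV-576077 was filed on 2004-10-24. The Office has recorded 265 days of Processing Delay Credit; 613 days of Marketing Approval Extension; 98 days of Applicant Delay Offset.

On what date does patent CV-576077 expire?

Base term: filing date + 15 years → 24 October 2019.
Processing Delay Credit: +265 days → 15 July 2020.
Marketing Approval Extension: 613 days (within the 1771-day cap) → +613 days → 20 March 2022.
Applicant Delay Offset: −98 days → 12 December 2021.

December 12, 2021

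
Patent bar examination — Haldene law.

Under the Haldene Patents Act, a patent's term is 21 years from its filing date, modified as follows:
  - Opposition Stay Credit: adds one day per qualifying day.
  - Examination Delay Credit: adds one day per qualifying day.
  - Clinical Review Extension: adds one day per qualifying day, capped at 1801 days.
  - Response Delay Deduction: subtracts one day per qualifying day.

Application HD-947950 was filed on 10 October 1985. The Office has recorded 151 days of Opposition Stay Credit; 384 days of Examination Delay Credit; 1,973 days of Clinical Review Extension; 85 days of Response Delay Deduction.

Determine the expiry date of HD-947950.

2012-12-08

Base term: filing date + 21 years → 10 October 2006.
Opposition Stay Credit: +151 days → 10 March 2007.
Examination Delay Credit: +384 days → 28 March 2008.
Clinical Review Extension: 1973 days claimed exceeds the 1801-day cap, so +1801 days → 3 March 2013.
Response Delay Deduction: −85 days → 8 December 2012.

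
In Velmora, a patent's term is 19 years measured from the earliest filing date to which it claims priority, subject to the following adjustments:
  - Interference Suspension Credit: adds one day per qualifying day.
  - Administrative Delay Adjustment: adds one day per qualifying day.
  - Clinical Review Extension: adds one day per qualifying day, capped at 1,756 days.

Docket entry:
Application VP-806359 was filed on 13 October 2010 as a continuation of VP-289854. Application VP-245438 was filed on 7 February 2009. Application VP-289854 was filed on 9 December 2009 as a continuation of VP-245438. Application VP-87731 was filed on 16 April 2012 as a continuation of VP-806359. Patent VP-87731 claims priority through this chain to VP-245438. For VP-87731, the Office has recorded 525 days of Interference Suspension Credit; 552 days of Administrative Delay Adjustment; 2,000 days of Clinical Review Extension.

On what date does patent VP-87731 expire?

Earliest priority filing: 7 February 2009.
Base term: 7 February 2009 + 19 years → 7 February 2028.
Interference Suspension Credit: +525 days → 16 July 2029.
Administrative Delay Adjustment: +552 days → 19 January 2031.
Clinical Review Extension: 2000 days claimed exceeds the 1756-day cap, so +1756 days → 10 November 2035.

November 10, 2035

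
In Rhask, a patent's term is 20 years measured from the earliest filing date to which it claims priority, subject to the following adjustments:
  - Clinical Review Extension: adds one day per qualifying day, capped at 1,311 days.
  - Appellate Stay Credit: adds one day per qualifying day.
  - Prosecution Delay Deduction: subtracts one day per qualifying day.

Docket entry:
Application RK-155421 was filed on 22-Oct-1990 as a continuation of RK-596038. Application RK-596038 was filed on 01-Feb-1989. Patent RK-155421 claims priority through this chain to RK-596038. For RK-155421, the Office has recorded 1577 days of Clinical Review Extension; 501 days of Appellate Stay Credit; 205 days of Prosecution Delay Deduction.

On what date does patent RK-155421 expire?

2013-06-27

Earliest priority filing: 1 February 1989.
Base term: 1 February 1989 + 20 years → 1 February 2009.
Clinical Review Extension: 1577 days claimed exceeds the 1311-day cap, so +1311 days → 4 September 2012.
Appellate Stay Credit: +501 days → 18 January 2014.
Prosecution Delay Deduction: −205 days → 27 June 2013.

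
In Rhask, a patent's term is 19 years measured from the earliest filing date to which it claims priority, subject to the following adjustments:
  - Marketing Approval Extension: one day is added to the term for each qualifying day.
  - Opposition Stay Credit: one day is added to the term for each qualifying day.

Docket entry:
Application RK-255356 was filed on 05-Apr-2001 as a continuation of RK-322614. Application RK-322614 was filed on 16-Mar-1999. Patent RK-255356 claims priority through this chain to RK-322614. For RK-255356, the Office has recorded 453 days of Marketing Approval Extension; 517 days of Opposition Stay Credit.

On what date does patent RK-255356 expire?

Earliest priority filing: 16 March 1999.
Base term: 16 March 1999 + 19 years → 16 March 2018.
Marketing Approval Extension: +453 days → 12 June 2019.
Opposition Stay Credit: +517 days → 10 November 2020.

2020-11-10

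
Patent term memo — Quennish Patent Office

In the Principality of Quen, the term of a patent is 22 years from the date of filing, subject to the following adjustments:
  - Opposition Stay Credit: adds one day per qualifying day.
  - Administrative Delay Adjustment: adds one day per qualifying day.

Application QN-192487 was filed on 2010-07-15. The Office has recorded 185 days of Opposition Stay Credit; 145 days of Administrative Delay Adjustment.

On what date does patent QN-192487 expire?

June 10, 2033

Base term: filing date + 22 years → 15 July 2032.
Opposition Stay Credit: +185 days → 16 January 2033.
Administrative Delay Adjustment: +145 days → 10 June 2033.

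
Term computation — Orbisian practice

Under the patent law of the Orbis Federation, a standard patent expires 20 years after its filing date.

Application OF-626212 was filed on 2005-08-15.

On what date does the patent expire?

Filing date + 20 years → 15 August 2025.

2025-08-15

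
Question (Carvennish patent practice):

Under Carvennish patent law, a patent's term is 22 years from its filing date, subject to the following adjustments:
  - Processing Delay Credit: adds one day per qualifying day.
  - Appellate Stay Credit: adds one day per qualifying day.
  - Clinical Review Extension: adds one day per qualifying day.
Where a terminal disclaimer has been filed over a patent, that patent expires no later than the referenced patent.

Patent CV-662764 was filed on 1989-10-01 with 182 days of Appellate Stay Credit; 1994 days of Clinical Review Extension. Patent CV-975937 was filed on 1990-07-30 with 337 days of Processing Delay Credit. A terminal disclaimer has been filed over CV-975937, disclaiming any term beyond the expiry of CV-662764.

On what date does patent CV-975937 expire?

Natural term of CV-975937:
  Base: filing + 22 years → 30 July 2012.
  Processing Delay Credit: +337 days → 2 July 2013.
Expiry of referenced patent CV-662764:
  Base: filing + 22 years → 1 October 2011.
  Appellate Stay Credit: +182 days → 31 March 2012.
  Clinical Review Extension: +1994 days → 15 September 2017.
Terminal disclaimer: CV-975937 expires on the earlier of 2 July 2013 and 15 September 2017.

July 2, 2013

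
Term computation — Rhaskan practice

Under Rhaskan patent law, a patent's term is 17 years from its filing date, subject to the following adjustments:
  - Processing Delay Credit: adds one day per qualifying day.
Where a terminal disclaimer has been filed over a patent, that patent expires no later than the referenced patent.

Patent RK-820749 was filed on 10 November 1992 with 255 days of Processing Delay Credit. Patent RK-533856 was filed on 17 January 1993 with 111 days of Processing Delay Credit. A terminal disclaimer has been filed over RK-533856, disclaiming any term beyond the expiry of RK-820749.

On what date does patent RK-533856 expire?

May 8, 2010

Natural term of RK-533856:
  Base: filing + 17 years → 17 January 2010.
  Processing Delay Credit: +111 days → 8 May 2010.
Expiry of referenced patent RK-820749:
  Base: filing + 17 years → 10 November 2009.
  Processing Delay Credit: +255 days → 23 July 2010.
Terminal disclaimer: RK-533856 expires on the earlier of 8 May 2010 and 23 July 2010.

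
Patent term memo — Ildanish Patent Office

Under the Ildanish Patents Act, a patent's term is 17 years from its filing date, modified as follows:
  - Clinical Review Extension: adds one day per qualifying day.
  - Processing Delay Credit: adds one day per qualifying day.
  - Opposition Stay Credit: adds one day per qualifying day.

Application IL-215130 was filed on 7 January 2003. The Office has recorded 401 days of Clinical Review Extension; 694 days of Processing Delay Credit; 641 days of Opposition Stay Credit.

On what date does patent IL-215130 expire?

Base term: filing date + 17 years → 7 January 2020.
Clinical Review Extension: +401 days → 11 February 2021.
Processing Delay Credit: +694 days → 6 January 2023.
Opposition Stay Credit: +641 days → 8 October 2024.

2024-10-08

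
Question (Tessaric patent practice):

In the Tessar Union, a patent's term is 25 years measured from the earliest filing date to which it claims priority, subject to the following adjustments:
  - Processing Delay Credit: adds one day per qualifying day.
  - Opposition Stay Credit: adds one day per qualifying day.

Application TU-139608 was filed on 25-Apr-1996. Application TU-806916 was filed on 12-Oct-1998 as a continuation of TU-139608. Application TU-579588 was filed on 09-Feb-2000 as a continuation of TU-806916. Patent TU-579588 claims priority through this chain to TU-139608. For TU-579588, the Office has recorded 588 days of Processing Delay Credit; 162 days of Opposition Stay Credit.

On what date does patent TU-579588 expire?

Earliest priority filing: 25 April 1996.
Base term: 25 April 1996 + 25 years → 25 April 2021.
Processing Delay Credit: +588 days → 4 December 2022.
Opposition Stay Credit: +162 days → 15 May 2023.

2023-05-15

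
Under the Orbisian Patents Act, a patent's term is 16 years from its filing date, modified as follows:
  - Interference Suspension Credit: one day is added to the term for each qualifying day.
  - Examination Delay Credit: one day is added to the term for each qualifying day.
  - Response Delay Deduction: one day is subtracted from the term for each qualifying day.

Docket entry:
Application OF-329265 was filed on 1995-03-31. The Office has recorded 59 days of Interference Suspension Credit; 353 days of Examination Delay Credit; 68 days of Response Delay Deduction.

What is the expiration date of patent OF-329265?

Base term: filing date + 16 years → 31 March 2011.
Interference Suspension Credit: +59 days → 29 May 2011.
Examination Delay Credit: +353 days → 16 May 2012.
Response Delay Deduction: −68 days → 9 March 2012.

2012-03-09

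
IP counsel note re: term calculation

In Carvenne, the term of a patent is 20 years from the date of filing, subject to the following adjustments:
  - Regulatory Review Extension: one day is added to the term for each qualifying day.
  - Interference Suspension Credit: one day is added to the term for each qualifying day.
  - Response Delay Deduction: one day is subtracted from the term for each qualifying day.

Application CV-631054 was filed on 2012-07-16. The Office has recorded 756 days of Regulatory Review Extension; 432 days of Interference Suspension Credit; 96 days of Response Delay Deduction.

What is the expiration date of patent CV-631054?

Base term: filing date + 20 years → 16 July 2032.
Regulatory Review Extension: +756 days → 11 August 2034.
Interference Suspension Credit: +432 days → 17 October 2035.
Response Delay Deduction: −96 days → 13 July 2035.

July 13, 2035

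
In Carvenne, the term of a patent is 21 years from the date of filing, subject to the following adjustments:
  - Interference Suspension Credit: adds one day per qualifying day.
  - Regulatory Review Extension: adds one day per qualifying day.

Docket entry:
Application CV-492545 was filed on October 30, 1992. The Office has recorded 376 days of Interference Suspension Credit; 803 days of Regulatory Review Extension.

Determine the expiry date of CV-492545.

January 21, 2017

Base term: filing date + 21 years → 30 October 2013.
Interference Suspension Credit: +376 days → 10 November 2014.
Regulatory Review Extension: +803 days → 21 January 2017.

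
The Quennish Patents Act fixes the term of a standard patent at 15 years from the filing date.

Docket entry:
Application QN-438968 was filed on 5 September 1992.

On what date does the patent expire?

Filing date + 15 years → 5 September 2007.

September 5, 2007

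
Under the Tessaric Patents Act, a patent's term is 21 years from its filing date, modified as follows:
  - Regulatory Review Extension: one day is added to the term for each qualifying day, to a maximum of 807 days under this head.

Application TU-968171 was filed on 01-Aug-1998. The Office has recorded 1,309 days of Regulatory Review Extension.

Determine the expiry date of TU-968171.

Base term: filing date + 21 years → 1 August 2019.
Regulatory Review Extension: 1309 days claimed exceeds the 807-day cap, so +807 days → 16 October 2021.

October 16, 2021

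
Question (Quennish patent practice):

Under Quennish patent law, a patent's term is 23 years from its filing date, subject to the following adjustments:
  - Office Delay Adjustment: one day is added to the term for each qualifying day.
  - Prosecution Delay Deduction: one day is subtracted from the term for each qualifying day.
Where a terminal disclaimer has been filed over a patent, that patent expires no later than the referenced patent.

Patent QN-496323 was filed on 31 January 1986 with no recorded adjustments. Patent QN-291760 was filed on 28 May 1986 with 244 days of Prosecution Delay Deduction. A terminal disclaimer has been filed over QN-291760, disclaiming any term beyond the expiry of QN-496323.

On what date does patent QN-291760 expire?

September 26, 2008

Natural term of QN-291760:
  Base: filing + 23 years → 28 May 2009.
  Prosecution Delay Deduction: −244 days → 26 September 2008.
Expiry of referenced patent QN-496323:
  Base: filing + 23 years → 31 January 2009.
Terminal disclaimer: QN-291760 expires on the earlier of 26 September 2008 and 31 January 2009.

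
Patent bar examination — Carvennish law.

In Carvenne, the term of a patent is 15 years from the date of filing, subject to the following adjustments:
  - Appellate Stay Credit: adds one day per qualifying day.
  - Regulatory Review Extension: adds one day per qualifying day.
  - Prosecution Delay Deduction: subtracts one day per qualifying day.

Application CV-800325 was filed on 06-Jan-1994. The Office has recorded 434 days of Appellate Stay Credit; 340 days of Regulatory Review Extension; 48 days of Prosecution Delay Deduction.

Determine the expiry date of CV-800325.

2011-01-02

Base term: filing date + 15 years → 6 January 2009.
Appellate Stay Credit: +434 days → 16 March 2010.
Regulatory Review Extension: +340 days → 19 February 2011.
Prosecution Delay Deduction: −48 days → 2 January 2011.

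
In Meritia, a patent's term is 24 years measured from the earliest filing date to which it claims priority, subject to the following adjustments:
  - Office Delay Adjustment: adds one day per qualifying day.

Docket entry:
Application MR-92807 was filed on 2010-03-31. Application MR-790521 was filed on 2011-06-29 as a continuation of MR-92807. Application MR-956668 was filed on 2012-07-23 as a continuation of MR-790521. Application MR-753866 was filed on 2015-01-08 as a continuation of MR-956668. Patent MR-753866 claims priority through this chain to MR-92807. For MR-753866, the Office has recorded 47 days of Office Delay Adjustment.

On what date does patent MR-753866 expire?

May 17, 2034

Earliest priority filing: 31 March 2010.
Base term: 31 March 2010 + 24 years → 31 March 2034.
Office Delay Adjustment: +47 days → 17 May 2034.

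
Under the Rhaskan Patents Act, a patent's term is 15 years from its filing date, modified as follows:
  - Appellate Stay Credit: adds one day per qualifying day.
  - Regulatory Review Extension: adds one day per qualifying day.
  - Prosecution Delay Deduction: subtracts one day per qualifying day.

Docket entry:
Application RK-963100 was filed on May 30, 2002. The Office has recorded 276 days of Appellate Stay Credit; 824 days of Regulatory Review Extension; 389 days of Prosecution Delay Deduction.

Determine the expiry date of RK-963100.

May 11, 2019

Base term: filing date + 15 years → 30 May 2017.
Appellate Stay Credit: +276 days → 2 March 2018.
Regulatory Review Extension: +824 days → 3 June 2020.
Prosecution Delay Deduction: −389 days → 11 May 2019.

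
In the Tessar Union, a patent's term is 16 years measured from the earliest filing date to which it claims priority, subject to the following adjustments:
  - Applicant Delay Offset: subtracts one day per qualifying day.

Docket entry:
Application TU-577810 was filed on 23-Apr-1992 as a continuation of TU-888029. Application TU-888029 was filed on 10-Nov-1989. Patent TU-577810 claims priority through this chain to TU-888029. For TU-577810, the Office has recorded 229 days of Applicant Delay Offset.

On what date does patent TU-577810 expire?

2005-03-26

Earliest priority filing: 10 November 1989.
Base term: 10 November 1989 + 16 years → 10 November 2005.
Applicant Delay Offset: −229 days → 26 March 2005.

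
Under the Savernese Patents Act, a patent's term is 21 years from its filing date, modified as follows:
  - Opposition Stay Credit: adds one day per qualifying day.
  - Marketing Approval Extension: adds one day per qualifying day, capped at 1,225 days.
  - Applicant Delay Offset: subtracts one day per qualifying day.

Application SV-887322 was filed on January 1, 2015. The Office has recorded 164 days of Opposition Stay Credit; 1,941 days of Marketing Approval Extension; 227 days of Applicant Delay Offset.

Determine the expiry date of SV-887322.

2039-03-08

Base term: filing date + 21 years → 1 January 2036.
Opposition Stay Credit: +164 days → 13 June 2036.
Marketing Approval Extension: 1941 days claimed exceeds the 1225-day cap, so +1225 days → 21 October 2039.
Applicant Delay Offset: −227 days → 8 March 2039.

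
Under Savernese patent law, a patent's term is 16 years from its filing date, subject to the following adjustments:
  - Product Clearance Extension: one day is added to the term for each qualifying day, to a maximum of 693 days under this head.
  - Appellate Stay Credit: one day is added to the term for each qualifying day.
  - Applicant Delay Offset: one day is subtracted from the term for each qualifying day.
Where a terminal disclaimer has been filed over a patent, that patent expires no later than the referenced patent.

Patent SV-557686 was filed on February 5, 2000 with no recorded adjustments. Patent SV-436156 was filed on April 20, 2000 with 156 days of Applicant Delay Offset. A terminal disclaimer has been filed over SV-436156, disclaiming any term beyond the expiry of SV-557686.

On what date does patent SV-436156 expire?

2015-11-16

Natural term of SV-436156:
  Base: filing + 16 years → 20 April 2016.
  Applicant Delay Offset: −156 days → 16 November 2015.
Expiry of referenced patent SV-557686:
  Base: filing + 16 years → 5 February 2016.
Terminal disclaimer: SV-436156 expires on the earlier of 16 November 2015 and 5 February 2016.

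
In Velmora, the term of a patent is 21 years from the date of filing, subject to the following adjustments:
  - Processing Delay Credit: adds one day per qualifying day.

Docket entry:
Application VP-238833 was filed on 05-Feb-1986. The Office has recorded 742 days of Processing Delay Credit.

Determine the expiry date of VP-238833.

February 16, 2009

Base term: filing date + 21 years → 5 February 2007.
Processing Delay Credit: +742 days → 16 February 2009.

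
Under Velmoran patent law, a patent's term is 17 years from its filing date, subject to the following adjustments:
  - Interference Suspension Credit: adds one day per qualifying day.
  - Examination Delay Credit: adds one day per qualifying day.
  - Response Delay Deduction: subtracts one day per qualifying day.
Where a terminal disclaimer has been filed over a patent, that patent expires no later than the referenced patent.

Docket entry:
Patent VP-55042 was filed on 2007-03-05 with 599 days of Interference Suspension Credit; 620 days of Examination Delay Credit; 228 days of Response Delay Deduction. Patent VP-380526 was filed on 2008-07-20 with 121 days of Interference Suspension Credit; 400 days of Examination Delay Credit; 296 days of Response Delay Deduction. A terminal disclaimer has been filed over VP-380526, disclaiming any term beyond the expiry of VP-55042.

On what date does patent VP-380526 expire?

2026-03-02

Natural term of VP-380526:
  Base: filing + 17 years → 20 July 2025.
  Interference Suspension Credit: +121 days → 18 November 2025.
  Examination Delay Credit: +400 days → 23 December 2026.
  Response Delay Deduction: −296 days → 2 March 2026.
Expiry of referenced patent VP-55042:
  Base: filing + 17 years → 5 March 2024.
  Interference Suspension Credit: +599 days → 25 October 2025.
  Examination Delay Credit: +620 days → 7 July 2027.
  Response Delay Deduction: −228 days → 21 November 2026.
Terminal disclaimer: VP-380526 expires on the earlier of 2 March 2026 and 21 November 2026.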